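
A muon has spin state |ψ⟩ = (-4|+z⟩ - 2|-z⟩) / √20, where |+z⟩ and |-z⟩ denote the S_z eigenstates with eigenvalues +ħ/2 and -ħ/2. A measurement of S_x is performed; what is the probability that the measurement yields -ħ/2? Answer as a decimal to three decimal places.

0.100

|-x⟩ = (|+z⟩ - |-z⟩)/√2, so ⟨-x|ψ⟩ = (-2) / (√2·√20).
P = |-2|² / 40 = 4/40.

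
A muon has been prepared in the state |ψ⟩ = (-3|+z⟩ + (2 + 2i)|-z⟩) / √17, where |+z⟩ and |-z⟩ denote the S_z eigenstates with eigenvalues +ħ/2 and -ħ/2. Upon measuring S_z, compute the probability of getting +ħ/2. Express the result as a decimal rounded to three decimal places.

The +ħ/2 outcome corresponds to |+z⟩. Its amplitude in |ψ⟩ is -3/√17.
P = |-3|² / 17 = 9/17.

0.529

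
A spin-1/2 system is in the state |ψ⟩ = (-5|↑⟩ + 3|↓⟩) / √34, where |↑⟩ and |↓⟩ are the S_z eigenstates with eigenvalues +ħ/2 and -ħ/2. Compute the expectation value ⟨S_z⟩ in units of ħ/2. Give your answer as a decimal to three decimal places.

⟨σ_z⟩ = |a|² - |b|² divided by |a|²+|b|², with a, b the |↑⟩, |↓⟩ amplitudes.
= (25 - 9)/34 = 16/34.
⟨S_z⟩ = (ħ/2)·⟨σ_z⟩.

0.471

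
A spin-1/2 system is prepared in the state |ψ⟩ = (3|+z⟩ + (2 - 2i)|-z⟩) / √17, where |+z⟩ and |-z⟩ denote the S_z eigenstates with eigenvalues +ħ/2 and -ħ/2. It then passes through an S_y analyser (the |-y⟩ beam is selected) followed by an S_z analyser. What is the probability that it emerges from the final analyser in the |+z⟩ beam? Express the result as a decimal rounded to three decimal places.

First analyser (S_y): P(|-y⟩) = |⟨-y|ψ⟩|² = 29/34.
After stage 1 the state is |-y⟩; P(|+z⟩) = |⟨+z|-y⟩|² = 1/2.
Joint probability = 29/34 × 1/2 = 0.426.

0.426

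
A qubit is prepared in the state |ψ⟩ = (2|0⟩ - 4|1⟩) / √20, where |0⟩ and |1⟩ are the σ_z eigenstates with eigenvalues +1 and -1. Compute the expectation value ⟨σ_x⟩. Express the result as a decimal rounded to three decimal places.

-0.800

⟨σ_x⟩ = 2 Re(a* b)/(|a|²+|b|²) with a = 2, b = -4.
a* b = -8, so ⟨σ_x⟩ = -16/20.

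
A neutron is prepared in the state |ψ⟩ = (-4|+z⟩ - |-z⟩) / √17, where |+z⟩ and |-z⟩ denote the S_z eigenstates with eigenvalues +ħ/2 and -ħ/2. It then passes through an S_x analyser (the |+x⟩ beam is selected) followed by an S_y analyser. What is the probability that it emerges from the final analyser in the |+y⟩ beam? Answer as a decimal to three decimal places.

First analyser (S_x): P(|+x⟩) = |⟨+x|ψ⟩|² = 25/34.
After stage 1 the state is |+x⟩; P(|+y⟩) = |⟨+y|+x⟩|² = 1/2.
Joint probability = 25/34 × 1/2 = 0.368.

0.368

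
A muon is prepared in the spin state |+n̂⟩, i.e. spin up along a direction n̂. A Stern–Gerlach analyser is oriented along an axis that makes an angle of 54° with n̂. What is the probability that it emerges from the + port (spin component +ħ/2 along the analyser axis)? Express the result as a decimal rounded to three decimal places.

For spin-½, the probability of finding spin-up along an axis at angle θ to the initial spin direction is cos²(θ/2); spin-down is sin²(θ/2).
θ = 54°, so P = cos²(27°) ≈ 0.794.

0.794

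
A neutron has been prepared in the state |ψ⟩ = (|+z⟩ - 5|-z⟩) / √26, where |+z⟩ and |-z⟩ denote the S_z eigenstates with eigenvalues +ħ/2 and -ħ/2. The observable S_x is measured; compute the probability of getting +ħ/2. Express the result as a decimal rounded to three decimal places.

0.308

|+x⟩ = (|+z⟩ + |-z⟩)/√2, so ⟨+x|ψ⟩ = (-4) / (√2·√26).
P = |-4|² / 52 = 16/52.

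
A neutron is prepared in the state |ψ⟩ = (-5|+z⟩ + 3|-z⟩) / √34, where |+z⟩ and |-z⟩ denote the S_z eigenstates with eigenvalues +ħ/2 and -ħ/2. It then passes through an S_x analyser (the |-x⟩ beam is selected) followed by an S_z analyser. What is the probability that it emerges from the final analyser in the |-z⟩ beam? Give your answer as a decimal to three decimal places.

0.471

First analyser (S_x): P(|-x⟩) = |⟨-x|ψ⟩|² = 64/68.
After stage 1 the state is |-x⟩; P(|-z⟩) = |⟨-z|-x⟩|² = 1/2.
Joint probability = 64/68 × 1/2 = 0.471.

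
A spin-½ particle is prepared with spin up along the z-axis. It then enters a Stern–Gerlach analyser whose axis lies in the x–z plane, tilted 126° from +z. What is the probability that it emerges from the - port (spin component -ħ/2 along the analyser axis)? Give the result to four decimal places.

0.7939

For spin-½, the probability of finding spin-up along an axis at angle θ to the initial spin direction is cos²(θ/2); spin-down is sin²(θ/2).
θ = 126°, so P = sin²(63°) ≈ 0.7939.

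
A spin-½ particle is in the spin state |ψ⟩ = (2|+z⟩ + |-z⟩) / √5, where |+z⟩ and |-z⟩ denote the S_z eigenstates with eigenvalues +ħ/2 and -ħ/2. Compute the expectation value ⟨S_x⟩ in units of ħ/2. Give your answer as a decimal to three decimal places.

0.800

⟨σ_x⟩ = 2 Re(a* b)/(|a|²+|b|²) with a = 2, b = 1.
a* b = 2, so ⟨σ_x⟩ = 4/5.
⟨S_x⟩ = (ħ/2)·⟨σ_x⟩.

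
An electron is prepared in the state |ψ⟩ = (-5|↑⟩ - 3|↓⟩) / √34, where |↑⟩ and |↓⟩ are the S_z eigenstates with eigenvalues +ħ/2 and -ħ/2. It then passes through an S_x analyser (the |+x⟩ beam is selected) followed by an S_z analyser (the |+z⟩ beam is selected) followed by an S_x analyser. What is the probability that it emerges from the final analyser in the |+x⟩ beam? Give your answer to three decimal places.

First analyser (S_x): P(|+x⟩) = |⟨+x|ψ⟩|² = 64/68.
After stage 1 the state is |+x⟩; P(|+z⟩) = |⟨+z|+x⟩|² = 1/2.
After stage 2 the state is |+z⟩; P(|+x⟩) = |⟨+x|+z⟩|² = 1/2.
Joint probability = 64/68 × 1/2 × 1/2 = 0.235.

0.235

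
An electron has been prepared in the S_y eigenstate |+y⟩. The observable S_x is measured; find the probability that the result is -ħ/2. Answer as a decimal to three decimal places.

In the S_z basis, |+y⟩ = (|+z⟩ + i|-z⟩)/√2 and |-x⟩ = (|+z⟩ - |-z⟩)/√2.
|⟨-x|+y⟩|² = 1/2.

0.500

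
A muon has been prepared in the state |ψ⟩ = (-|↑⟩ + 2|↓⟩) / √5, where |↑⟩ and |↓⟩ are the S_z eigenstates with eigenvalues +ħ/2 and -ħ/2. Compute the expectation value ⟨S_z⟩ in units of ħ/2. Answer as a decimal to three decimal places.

⟨σ_z⟩ = |a|² - |b|² divided by |a|²+|b|², with a, b the |↑⟩, |↓⟩ amplitudes.
= (1 - 4)/5 = -3/5.
⟨S_z⟩ = (ħ/2)·⟨σ_z⟩.

-0.600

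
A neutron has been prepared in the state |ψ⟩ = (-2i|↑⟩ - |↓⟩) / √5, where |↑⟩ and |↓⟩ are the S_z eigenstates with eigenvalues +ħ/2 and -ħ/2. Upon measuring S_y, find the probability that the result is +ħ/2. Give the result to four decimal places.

|+y⟩ = (|↑⟩ + i|↓⟩)/√2, so ⟨+y|ψ⟩ = (-i) / (√2·√5).
P = |-i|² / 10 = 1/10.

0.1000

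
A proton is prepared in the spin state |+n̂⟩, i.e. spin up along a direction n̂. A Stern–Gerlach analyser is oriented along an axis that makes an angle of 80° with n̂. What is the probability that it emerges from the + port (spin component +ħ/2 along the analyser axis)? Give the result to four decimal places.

For spin-½, the probability of finding spin-up along an axis at angle θ to the initial spin direction is cos²(θ/2); spin-down is sin²(θ/2).
θ = 80°, so P = cos²(40°) ≈ 0.5868.

0.5868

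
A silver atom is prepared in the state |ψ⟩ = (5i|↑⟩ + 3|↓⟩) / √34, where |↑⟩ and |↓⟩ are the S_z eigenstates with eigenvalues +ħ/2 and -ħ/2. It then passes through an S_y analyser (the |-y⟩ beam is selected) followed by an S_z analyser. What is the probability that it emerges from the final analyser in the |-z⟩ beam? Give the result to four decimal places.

First analyser (S_y): P(|-y⟩) = |⟨-y|ψ⟩|² = 64/68.
After stage 1 the state is |-y⟩; P(|-z⟩) = |⟨-z|-y⟩|² = 1/2.
Joint probability = 64/68 × 1/2 = 0.4706.

0.4706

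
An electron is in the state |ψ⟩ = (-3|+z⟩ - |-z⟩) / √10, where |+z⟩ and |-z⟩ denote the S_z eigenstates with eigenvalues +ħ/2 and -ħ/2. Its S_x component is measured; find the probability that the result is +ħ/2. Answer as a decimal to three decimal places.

|+x⟩ = (|+z⟩ + |-z⟩)/√2, so ⟨+x|ψ⟩ = (-4) / (√2·√10).
P = |-4|² / 20 = 16/20.

0.800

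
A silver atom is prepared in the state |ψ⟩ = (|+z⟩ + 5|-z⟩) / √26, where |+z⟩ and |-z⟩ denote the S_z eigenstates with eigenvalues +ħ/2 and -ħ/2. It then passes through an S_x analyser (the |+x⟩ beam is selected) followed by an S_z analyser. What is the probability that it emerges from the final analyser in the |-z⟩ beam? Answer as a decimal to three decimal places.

First analyser (S_x): P(|+x⟩) = |⟨+x|ψ⟩|² = 36/52.
After stage 1 the state is |+x⟩; P(|-z⟩) = |⟨-z|+x⟩|² = 1/2.
Joint probability = 36/52 × 1/2 = 0.346.

0.346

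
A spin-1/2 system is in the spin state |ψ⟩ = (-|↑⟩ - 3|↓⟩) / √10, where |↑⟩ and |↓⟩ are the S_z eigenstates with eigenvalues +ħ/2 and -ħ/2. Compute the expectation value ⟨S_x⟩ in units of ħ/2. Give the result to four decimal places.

⟨σ_x⟩ = 2 Re(a* b)/(|a|²+|b|²) with a = -1, b = -3.
a* b = 3, so ⟨σ_x⟩ = 6/10.
⟨S_x⟩ = (ħ/2)·⟨σ_x⟩.

0.6000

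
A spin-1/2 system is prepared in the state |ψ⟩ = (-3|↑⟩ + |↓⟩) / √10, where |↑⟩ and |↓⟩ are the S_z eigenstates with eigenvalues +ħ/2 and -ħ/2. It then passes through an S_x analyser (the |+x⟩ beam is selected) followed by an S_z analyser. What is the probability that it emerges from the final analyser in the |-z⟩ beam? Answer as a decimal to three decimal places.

First analyser (S_x): P(|+x⟩) = |⟨+x|ψ⟩|² = 4/20.
After stage 1 the state is |+x⟩; P(|-z⟩) = |⟨-z|+x⟩|² = 1/2.
Joint probability = 4/20 × 1/2 = 0.100.

0.100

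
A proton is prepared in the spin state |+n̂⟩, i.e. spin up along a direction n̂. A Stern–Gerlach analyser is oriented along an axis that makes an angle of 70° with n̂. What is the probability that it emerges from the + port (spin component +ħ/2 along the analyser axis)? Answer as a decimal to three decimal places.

0.671

For spin-½, the probability of finding spin-up along an axis at angle θ to the initial spin direction is cos²(θ/2); spin-down is sin²(θ/2).
θ = 70°, so P = cos²(35°) ≈ 0.671.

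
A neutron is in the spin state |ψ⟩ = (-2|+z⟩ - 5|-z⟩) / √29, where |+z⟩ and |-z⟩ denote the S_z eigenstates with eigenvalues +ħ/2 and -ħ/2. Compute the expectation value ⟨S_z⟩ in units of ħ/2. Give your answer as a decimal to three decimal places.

-0.724

⟨σ_z⟩ = |a|² - |b|² divided by |a|²+|b|², with a, b the |+z⟩, |-z⟩ amplitudes.
= (4 - 25)/29 = -21/29.
⟨S_z⟩ = (ħ/2)·⟨σ_z⟩.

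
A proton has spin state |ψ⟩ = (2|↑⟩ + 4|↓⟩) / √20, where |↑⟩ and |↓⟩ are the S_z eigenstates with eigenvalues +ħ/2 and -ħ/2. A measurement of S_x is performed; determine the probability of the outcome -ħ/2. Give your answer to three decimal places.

|-x⟩ = (|↑⟩ - |↓⟩)/√2, so ⟨-x|ψ⟩ = (-2) / (√2·√20).
P = |-2|² / 40 = 4/40.

0.100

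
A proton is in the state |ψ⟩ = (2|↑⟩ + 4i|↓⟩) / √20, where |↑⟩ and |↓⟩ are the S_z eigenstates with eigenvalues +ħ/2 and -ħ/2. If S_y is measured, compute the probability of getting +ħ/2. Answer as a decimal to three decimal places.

|+y⟩ = (|↑⟩ + i|↓⟩)/√2, so ⟨+y|ψ⟩ = (6) / (√2·√20).
P = |6|² / 40 = 36/40.

0.900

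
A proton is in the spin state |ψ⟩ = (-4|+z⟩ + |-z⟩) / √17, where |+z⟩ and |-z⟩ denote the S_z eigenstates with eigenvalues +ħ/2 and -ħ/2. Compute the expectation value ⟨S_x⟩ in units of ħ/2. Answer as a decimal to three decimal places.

-0.471

⟨σ_x⟩ = 2 Re(a* b)/(|a|²+|b|²) with a = -4, b = 1.
a* b = -4, so ⟨σ_x⟩ = -8/17.
⟨S_x⟩ = (ħ/2)·⟨σ_x⟩.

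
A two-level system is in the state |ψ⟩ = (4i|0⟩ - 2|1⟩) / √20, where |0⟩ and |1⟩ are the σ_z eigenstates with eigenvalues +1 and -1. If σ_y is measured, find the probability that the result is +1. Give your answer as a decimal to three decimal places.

|+y⟩ = (|0⟩ + i|1⟩)/√2, so ⟨+y|ψ⟩ = (6i) / (√2·√20).
P = |6i|² / 40 = 36/40.

0.900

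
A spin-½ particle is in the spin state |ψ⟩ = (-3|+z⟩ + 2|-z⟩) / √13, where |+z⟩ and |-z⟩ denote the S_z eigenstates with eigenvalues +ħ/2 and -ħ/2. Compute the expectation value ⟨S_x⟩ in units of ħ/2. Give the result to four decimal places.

-0.9231

⟨σ_x⟩ = 2 Re(a* b)/(|a|²+|b|²) with a = -3, b = 2.
a* b = -6, so ⟨σ_x⟩ = -12/13.
⟨S_x⟩ = (ħ/2)·⟨σ_x⟩.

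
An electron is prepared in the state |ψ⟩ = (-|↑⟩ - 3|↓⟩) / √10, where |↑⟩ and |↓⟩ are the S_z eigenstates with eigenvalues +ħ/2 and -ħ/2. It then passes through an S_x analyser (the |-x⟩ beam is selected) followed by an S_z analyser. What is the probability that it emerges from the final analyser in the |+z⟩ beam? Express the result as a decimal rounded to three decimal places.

First analyser (S_x): P(|-x⟩) = |⟨-x|ψ⟩|² = 4/20.
After stage 1 the state is |-x⟩; P(|+z⟩) = |⟨+z|-x⟩|² = 1/2.
Joint probability = 4/20 × 1/2 = 0.100.

0.100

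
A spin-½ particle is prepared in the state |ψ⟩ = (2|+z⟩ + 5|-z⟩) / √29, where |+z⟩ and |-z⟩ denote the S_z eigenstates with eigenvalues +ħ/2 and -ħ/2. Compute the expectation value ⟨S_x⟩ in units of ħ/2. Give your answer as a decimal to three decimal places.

0.690

⟨σ_x⟩ = 2 Re(a* b)/(|a|²+|b|²) with a = 2, b = 5.
a* b = 10, so ⟨σ_x⟩ = 20/29.
⟨S_x⟩ = (ħ/2)·⟨σ_x⟩.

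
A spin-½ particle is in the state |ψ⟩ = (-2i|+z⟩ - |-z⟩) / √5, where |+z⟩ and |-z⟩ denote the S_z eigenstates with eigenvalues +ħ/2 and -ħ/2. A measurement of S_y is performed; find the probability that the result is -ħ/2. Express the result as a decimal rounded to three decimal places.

|-y⟩ = (|+z⟩ - i|-z⟩)/√2, so ⟨-y|ψ⟩ = (-3i) / (√2·√5).
P = |-3i|² / 10 = 9/10.

0.900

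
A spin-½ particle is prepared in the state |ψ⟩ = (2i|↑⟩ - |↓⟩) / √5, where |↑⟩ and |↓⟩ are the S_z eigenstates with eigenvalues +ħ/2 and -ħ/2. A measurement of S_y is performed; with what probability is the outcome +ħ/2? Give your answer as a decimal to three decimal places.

0.900

|+y⟩ = (|↑⟩ + i|↓⟩)/√2, so ⟨+y|ψ⟩ = (3i) / (√2·√5).
P = |3i|² / 10 = 9/10.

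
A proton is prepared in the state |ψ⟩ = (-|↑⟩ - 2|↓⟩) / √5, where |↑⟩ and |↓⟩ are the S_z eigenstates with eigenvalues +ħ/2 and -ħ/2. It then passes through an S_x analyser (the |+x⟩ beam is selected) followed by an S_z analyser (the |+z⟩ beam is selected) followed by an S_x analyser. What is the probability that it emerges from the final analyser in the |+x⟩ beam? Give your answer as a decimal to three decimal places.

First analyser (S_x): P(|+x⟩) = |⟨+x|ψ⟩|² = 9/10.
After stage 1 the state is |+x⟩; P(|+z⟩) = |⟨+z|+x⟩|² = 1/2.
After stage 2 the state is |+z⟩; P(|+x⟩) = |⟨+x|+z⟩|² = 1/2.
Joint probability = 9/10 × 1/2 × 1/2 = 0.225.

0.225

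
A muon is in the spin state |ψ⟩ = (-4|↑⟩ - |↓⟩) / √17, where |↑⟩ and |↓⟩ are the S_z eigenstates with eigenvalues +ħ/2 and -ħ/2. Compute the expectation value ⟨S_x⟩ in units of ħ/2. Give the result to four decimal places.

⟨σ_x⟩ = 2 Re(a* b)/(|a|²+|b|²) with a = -4, b = -1.
a* b = 4, so ⟨σ_x⟩ = 8/17.
⟨S_x⟩ = (ħ/2)·⟨σ_x⟩.

0.4706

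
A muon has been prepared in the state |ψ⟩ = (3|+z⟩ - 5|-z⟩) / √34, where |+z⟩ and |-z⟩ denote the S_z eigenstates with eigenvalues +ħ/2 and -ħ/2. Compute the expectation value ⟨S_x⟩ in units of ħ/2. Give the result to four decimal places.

⟨σ_x⟩ = 2 Re(a* b)/(|a|²+|b|²) with a = 3, b = -5.
a* b = -15, so ⟨σ_x⟩ = -30/34.
⟨S_x⟩ = (ħ/2)·⟨σ_x⟩.

-0.8824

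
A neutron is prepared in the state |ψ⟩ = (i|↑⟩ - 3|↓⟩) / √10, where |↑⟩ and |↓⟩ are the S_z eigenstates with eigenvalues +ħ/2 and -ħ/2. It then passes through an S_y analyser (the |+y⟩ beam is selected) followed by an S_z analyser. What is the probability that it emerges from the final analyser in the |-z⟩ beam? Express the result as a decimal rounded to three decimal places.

0.400

First analyser (S_y): P(|+y⟩) = |⟨+y|ψ⟩|² = 16/20.
After stage 1 the state is |+y⟩; P(|-z⟩) = |⟨-z|+y⟩|² = 1/2.
Joint probability = 16/20 × 1/2 = 0.400.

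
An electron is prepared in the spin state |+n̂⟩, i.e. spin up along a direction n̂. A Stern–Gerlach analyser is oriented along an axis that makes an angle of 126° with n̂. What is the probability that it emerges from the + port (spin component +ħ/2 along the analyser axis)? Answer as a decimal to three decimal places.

For spin-½, the probability of finding spin-up along an axis at angle θ to the initial spin direction is cos²(θ/2); spin-down is sin²(θ/2).
θ = 126°, so P = cos²(63°) ≈ 0.206.

0.206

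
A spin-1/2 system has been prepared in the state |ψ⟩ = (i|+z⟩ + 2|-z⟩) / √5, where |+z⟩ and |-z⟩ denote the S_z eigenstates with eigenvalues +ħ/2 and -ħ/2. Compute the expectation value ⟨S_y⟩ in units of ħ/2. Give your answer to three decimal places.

-0.800

⟨σ_y⟩ = 2 Im(a* b)/(|a|²+|b|²) with a = i, b = 2.
a* b = -2i, so ⟨σ_y⟩ = -4/5.
⟨S_y⟩ = (ħ/2)·⟨σ_y⟩.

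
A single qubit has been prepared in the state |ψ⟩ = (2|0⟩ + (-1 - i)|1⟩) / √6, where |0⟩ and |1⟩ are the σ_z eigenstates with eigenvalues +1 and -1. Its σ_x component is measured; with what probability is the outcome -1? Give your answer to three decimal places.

0.833

|-x⟩ = (|0⟩ - |1⟩)/√2, so ⟨-x|ψ⟩ = (3 + i) / (√2·√6).
P = |3 + i|² / 12 = 10/12.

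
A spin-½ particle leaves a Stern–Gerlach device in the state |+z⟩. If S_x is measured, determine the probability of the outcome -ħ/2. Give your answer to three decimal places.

In the S_z basis, |+z⟩ = |+z⟩ and |-x⟩ = (|+z⟩ - |-z⟩)/√2.
|⟨-x|+z⟩|² = 1/2.

0.500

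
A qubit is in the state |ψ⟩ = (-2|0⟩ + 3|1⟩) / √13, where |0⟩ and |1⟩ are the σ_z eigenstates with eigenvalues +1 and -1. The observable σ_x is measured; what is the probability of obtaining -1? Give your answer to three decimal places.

0.962

|-x⟩ = (|0⟩ - |1⟩)/√2, so ⟨-x|ψ⟩ = (-5) / (√2·√13).
P = |-5|² / 26 = 25/26.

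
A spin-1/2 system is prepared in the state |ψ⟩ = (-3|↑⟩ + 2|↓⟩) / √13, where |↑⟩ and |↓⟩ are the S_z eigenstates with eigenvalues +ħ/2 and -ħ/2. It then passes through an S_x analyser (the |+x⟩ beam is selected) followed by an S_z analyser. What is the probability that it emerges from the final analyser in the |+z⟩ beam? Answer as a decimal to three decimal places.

First analyser (S_x): P(|+x⟩) = |⟨+x|ψ⟩|² = 1/26.
After stage 1 the state is |+x⟩; P(|+z⟩) = |⟨+z|+x⟩|² = 1/2.
Joint probability = 1/26 × 1/2 = 0.019.

0.019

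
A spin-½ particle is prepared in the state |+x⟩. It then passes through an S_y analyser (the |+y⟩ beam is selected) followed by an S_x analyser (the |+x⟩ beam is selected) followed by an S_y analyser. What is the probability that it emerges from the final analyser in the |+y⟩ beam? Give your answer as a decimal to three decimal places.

First analyser (S_y): from |+x⟩, P(|+y⟩) = 1/2.
After stage 1 the state is |+y⟩; P(|+x⟩) = |⟨+x|+y⟩|² = 1/2.
After stage 2 the state is |+x⟩; P(|+y⟩) = |⟨+y|+x⟩|² = 1/2.
Joint probability = 1/2 × 1/2 × 1/2 = 0.125.

0.125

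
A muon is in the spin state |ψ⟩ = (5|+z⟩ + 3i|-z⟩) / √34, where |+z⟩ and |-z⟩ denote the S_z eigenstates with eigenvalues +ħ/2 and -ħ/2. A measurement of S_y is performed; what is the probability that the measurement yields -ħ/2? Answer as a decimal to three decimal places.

0.059

|-y⟩ = (|+z⟩ - i|-z⟩)/√2, so ⟨-y|ψ⟩ = (2) / (√2·√34).
P = |2|² / 68 = 4/68.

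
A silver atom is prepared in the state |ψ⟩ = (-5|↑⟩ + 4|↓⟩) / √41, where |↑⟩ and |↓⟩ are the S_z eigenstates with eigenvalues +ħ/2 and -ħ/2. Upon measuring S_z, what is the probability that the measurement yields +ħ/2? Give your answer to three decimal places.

The +ħ/2 outcome corresponds to |↑⟩. Its amplitude in |ψ⟩ is -5/√41.
P = |-5|² / 41 = 25/41.

0.610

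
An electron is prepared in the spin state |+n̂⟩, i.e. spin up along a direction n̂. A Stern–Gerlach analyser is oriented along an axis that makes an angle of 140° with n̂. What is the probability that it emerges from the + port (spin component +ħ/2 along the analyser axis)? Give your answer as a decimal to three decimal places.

0.117

For spin-½, the probability of finding spin-up along an axis at angle θ to the initial spin direction is cos²(θ/2); spin-down is sin²(θ/2).
θ = 140°, so P = cos²(70°) ≈ 0.117.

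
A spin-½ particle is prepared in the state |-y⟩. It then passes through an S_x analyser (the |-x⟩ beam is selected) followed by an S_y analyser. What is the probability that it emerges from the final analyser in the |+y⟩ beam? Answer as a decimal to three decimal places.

0.250

First analyser (S_x): from |-y⟩, P(|-x⟩) = 1/2.
After stage 1 the state is |-x⟩; P(|+y⟩) = |⟨+y|-x⟩|² = 1/2.
Joint probability = 1/2 × 1/2 = 0.250.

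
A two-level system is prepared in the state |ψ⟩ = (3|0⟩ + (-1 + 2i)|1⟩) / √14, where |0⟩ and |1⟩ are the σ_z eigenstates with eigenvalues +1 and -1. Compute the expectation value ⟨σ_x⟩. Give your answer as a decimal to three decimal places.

-0.429

⟨σ_x⟩ = 2 Re(a* b)/(|a|²+|b|²) with a = 3, b = (-1 + 2i).
a* b = (-3 + 6i), so ⟨σ_x⟩ = -6/14.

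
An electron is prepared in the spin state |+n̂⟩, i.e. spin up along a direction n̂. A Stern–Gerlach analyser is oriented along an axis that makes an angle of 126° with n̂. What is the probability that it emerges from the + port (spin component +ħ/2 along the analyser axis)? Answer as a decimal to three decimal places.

0.206

For spin-½, the probability of finding spin-up along an axis at angle θ to the initial spin direction is cos²(θ/2); spin-down is sin²(θ/2).
θ = 126°, so P = cos²(63°) ≈ 0.206.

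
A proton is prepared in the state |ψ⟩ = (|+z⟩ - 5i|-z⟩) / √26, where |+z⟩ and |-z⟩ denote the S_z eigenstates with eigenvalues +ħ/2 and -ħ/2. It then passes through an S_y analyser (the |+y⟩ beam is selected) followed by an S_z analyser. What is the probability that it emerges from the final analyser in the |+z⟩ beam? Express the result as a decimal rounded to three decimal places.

First analyser (S_y): P(|+y⟩) = |⟨+y|ψ⟩|² = 16/52.
After stage 1 the state is |+y⟩; P(|+z⟩) = |⟨+z|+y⟩|² = 1/2.
Joint probability = 16/52 × 1/2 = 0.154.

0.154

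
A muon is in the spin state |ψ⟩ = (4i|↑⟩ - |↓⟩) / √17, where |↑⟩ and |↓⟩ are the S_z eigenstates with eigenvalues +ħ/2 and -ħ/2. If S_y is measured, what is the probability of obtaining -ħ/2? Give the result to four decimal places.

0.2647

|-y⟩ = (|↑⟩ - i|↓⟩)/√2, so ⟨-y|ψ⟩ = (3i) / (√2·√17).
P = |3i|² / 34 = 9/34.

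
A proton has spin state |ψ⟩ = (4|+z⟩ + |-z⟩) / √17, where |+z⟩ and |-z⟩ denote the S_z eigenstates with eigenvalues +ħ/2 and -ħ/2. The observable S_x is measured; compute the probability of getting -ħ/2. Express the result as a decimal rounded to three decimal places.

0.265

|-x⟩ = (|+z⟩ - |-z⟩)/√2, so ⟨-x|ψ⟩ = (3) / (√2·√17).
P = |3|² / 34 = 9/34.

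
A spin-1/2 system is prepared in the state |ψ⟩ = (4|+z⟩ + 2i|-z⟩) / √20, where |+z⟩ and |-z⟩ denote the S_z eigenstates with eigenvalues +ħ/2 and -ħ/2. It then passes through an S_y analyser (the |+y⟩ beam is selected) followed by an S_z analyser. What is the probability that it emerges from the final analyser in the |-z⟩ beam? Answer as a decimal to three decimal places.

0.450

First analyser (S_y): P(|+y⟩) = |⟨+y|ψ⟩|² = 36/40.
After stage 1 the state is |+y⟩; P(|-z⟩) = |⟨-z|+y⟩|² = 1/2.
Joint probability = 36/40 × 1/2 = 0.450.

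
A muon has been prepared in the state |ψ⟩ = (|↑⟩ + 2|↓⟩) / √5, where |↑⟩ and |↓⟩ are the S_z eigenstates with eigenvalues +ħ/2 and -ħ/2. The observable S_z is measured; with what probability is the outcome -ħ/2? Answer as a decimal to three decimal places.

The -ħ/2 outcome corresponds to |↓⟩. Its amplitude in |ψ⟩ is 2/√5.
P = |2|² / 5 = 4/5.

0.800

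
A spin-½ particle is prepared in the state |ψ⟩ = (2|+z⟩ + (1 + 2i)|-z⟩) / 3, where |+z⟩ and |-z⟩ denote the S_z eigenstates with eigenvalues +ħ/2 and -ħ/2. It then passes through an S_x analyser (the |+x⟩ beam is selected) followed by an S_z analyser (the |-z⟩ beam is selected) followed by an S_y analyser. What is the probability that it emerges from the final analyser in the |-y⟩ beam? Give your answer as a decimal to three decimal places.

0.181

First analyser (S_x): P(|+x⟩) = |⟨+x|ψ⟩|² = 13/18.
After stage 1 the state is |+x⟩; P(|-z⟩) = |⟨-z|+x⟩|² = 1/2.
After stage 2 the state is |-z⟩; P(|-y⟩) = |⟨-y|-z⟩|² = 1/2.
Joint probability = 13/18 × 1/2 × 1/2 = 0.181.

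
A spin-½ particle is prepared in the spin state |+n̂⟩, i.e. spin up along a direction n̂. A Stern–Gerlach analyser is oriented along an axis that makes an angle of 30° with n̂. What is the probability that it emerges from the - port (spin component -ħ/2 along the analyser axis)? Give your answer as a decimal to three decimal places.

0.067

For spin-½, the probability of finding spin-up along an axis at angle θ to the initial spin direction is cos²(θ/2); spin-down is sin²(θ/2).
θ = 30°, so P = sin²(15°) ≈ 0.067.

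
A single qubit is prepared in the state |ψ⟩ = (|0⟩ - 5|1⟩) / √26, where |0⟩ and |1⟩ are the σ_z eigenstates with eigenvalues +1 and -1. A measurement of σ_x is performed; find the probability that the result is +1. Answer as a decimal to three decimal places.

|+x⟩ = (|0⟩ + |1⟩)/√2, so ⟨+x|ψ⟩ = (-4) / (√2·√26).
P = |-4|² / 52 = 16/52.

0.308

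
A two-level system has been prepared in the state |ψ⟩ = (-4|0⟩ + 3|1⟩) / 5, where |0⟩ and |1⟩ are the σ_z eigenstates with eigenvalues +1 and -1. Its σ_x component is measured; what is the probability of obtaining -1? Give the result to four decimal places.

|-x⟩ = (|0⟩ - |1⟩)/√2, so ⟨-x|ψ⟩ = (-7) / (√2·5).
P = |-7|² / 50 = 49/50.

0.9800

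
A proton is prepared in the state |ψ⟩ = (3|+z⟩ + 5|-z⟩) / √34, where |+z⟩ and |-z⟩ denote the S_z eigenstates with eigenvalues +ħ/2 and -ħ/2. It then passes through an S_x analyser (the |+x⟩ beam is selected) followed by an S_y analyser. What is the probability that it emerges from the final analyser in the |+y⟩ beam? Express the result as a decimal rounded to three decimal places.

0.471

First analyser (S_x): P(|+x⟩) = |⟨+x|ψ⟩|² = 64/68.
After stage 1 the state is |+x⟩; P(|+y⟩) = |⟨+y|+x⟩|² = 1/2.
Joint probability = 64/68 × 1/2 = 0.471.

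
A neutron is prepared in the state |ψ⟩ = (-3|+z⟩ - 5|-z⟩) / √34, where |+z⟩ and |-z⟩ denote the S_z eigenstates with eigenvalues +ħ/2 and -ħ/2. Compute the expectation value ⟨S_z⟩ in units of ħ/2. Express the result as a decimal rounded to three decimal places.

⟨σ_z⟩ = |a|² - |b|² divided by |a|²+|b|², with a, b the |+z⟩, |-z⟩ amplitudes.
= (9 - 25)/34 = -16/34.
⟨S_z⟩ = (ħ/2)·⟨σ_z⟩.

-0.471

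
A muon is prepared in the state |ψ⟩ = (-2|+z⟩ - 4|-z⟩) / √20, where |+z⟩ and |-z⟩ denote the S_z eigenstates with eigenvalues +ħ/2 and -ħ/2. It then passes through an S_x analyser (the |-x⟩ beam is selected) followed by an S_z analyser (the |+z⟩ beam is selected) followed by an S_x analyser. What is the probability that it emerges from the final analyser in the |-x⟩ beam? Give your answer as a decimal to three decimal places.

0.025

First analyser (S_x): P(|-x⟩) = |⟨-x|ψ⟩|² = 4/40.
After stage 1 the state is |-x⟩; P(|+z⟩) = |⟨+z|-x⟩|² = 1/2.
After stage 2 the state is |+z⟩; P(|-x⟩) = |⟨-x|+z⟩|² = 1/2.
Joint probability = 4/40 × 1/2 × 1/2 = 0.025.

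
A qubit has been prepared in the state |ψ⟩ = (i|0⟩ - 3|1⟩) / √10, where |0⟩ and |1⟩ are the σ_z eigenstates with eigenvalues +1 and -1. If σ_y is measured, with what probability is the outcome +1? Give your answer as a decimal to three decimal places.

0.800

|+y⟩ = (|0⟩ + i|1⟩)/√2, so ⟨+y|ψ⟩ = (4i) / (√2·√10).
P = |4i|² / 20 = 16/20.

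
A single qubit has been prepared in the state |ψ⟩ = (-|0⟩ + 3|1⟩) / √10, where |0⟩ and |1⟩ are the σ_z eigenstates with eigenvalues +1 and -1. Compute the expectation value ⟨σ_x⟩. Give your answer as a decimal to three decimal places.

⟨σ_x⟩ = 2 Re(a* b)/(|a|²+|b|²) with a = -1, b = 3.
a* b = -3, so ⟨σ_x⟩ = -6/10.

-0.600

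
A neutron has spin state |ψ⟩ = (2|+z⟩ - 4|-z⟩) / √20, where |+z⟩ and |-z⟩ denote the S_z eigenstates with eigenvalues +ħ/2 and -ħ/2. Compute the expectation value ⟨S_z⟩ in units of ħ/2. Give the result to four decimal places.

-0.6000

⟨σ_z⟩ = |a|² - |b|² divided by |a|²+|b|², with a, b the |+z⟩, |-z⟩ amplitudes.
= (4 - 16)/20 = -12/20.
⟨S_z⟩ = (ħ/2)·⟨σ_z⟩.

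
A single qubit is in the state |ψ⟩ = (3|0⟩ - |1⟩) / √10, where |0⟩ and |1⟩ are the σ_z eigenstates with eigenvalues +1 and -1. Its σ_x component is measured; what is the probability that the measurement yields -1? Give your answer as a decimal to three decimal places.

|-x⟩ = (|0⟩ - |1⟩)/√2, so ⟨-x|ψ⟩ = (4) / (√2·√10).
P = |4|² / 20 = 16/20.

0.800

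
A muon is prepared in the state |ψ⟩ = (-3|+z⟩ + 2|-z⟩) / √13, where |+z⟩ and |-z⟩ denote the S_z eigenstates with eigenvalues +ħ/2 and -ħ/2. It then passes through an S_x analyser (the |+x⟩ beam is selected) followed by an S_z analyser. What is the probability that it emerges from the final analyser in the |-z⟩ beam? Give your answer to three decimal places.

0.019

First analyser (S_x): P(|+x⟩) = |⟨+x|ψ⟩|² = 1/26.
After stage 1 the state is |+x⟩; P(|-z⟩) = |⟨-z|+x⟩|² = 1/2.
Joint probability = 1/26 × 1/2 = 0.019.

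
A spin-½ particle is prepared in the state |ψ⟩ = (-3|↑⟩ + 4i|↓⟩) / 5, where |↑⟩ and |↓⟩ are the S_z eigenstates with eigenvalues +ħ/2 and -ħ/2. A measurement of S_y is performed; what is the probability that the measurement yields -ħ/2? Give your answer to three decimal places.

|-y⟩ = (|↑⟩ - i|↓⟩)/√2, so ⟨-y|ψ⟩ = (-7) / (√2·5).
P = |-7|² / 50 = 49/50.

0.980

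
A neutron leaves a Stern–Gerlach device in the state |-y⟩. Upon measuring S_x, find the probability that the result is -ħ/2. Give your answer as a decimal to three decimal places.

In the S_z basis, |-y⟩ = (|↑⟩ - i|↓⟩)/√2 and |-x⟩ = (|↑⟩ - |↓⟩)/√2.
|⟨-x|-y⟩|² = 1/2.

0.500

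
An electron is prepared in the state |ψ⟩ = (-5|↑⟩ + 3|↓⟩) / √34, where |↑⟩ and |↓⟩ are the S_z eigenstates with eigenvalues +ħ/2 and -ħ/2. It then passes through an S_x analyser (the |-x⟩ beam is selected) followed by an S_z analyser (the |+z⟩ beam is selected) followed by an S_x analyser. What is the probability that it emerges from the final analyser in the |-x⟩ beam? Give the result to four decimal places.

0.2353

First analyser (S_x): P(|-x⟩) = |⟨-x|ψ⟩|² = 64/68.
After stage 1 the state is |-x⟩; P(|+z⟩) = |⟨+z|-x⟩|² = 1/2.
After stage 2 the state is |+z⟩; P(|-x⟩) = |⟨-x|+z⟩|² = 1/2.
Joint probability = 64/68 × 1/2 × 1/2 = 0.2353.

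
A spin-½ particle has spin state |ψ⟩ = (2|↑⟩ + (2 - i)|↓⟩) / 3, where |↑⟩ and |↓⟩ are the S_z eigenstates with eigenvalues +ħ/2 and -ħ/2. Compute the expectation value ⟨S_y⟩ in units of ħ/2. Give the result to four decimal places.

-0.4444

⟨σ_y⟩ = 2 Im(a* b)/(|a|²+|b|²) with a = 2, b = (2 - i).
a* b = (4 - 2i), so ⟨σ_y⟩ = -4/9.
⟨S_y⟩ = (ħ/2)·⟨σ_y⟩.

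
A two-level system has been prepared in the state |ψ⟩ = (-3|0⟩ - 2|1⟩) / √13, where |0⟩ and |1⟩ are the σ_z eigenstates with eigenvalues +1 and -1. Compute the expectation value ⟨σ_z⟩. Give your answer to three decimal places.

⟨σ_z⟩ = |a|² - |b|² divided by |a|²+|b|², with a, b the |0⟩, |1⟩ amplitudes.
= (9 - 4)/13 = 5/13.

0.385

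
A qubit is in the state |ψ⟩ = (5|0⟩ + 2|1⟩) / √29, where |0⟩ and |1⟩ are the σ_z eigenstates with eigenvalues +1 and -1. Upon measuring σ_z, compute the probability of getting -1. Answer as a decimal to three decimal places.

0.138

The -1 outcome corresponds to |1⟩. Its amplitude in |ψ⟩ is 2/√29.
P = |2|² / 29 = 4/29.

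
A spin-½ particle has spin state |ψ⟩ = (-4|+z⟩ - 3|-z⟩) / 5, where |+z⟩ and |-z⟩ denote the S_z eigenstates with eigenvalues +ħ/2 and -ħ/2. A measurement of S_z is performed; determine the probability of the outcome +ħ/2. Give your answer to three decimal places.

The +ħ/2 outcome corresponds to |+z⟩. Its amplitude in |ψ⟩ is -4/5.
P = |-4|² / 25 = 16/25.

0.640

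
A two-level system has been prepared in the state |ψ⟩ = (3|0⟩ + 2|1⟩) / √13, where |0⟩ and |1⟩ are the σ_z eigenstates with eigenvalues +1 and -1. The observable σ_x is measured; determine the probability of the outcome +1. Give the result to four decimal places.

0.9615

|+x⟩ = (|0⟩ + |1⟩)/√2, so ⟨+x|ψ⟩ = (5) / (√2·√13).
P = |5|² / 26 = 25/26.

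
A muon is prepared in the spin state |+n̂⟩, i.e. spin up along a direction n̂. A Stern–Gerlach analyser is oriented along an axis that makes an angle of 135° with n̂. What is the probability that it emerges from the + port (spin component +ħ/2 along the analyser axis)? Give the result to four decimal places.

0.1464

For spin-½, the probability of finding spin-up along an axis at angle θ to the initial spin direction is cos²(θ/2); spin-down is sin²(θ/2).
θ = 135°, so P = cos²(67.5°) ≈ 0.1464.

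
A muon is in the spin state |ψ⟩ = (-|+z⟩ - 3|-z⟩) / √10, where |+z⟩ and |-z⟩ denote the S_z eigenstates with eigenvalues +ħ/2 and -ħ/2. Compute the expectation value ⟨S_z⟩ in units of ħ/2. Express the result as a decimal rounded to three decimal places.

⟨σ_z⟩ = |a|² - |b|² divided by |a|²+|b|², with a, b the |+z⟩, |-z⟩ amplitudes.
= (1 - 9)/10 = -8/10.
⟨S_z⟩ = (ħ/2)·⟨σ_z⟩.

-0.800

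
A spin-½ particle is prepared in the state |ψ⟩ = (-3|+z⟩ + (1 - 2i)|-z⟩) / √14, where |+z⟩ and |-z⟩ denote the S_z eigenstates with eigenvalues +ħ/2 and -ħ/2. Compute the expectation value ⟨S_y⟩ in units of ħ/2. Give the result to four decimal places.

0.8571

⟨σ_y⟩ = 2 Im(a* b)/(|a|²+|b|²) with a = -3, b = (1 - 2i).
a* b = (-3 + 6i), so ⟨σ_y⟩ = 12/14.
⟨S_y⟩ = (ħ/2)·⟨σ_y⟩.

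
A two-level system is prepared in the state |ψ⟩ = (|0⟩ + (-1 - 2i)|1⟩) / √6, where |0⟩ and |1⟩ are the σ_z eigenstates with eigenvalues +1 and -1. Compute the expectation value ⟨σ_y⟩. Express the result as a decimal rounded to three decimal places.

⟨σ_y⟩ = 2 Im(a* b)/(|a|²+|b|²) with a = 1, b = (-1 - 2i).
a* b = (-1 - 2i), so ⟨σ_y⟩ = -4/6.

-0.667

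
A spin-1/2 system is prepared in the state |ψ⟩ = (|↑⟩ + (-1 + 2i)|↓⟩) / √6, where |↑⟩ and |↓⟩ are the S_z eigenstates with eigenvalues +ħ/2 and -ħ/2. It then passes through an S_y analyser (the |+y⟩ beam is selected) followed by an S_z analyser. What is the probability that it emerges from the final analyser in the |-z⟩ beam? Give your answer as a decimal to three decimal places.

First analyser (S_y): P(|+y⟩) = |⟨+y|ψ⟩|² = 10/12.
After stage 1 the state is |+y⟩; P(|-z⟩) = |⟨-z|+y⟩|² = 1/2.
Joint probability = 10/12 × 1/2 = 0.417.

0.417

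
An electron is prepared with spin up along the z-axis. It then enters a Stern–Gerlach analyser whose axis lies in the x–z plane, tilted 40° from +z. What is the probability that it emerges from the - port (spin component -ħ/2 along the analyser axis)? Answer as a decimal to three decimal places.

For spin-½, the probability of finding spin-up along an axis at angle θ to the initial spin direction is cos²(θ/2); spin-down is sin²(θ/2).
θ = 40°, so P = sin²(20°) ≈ 0.117.

0.117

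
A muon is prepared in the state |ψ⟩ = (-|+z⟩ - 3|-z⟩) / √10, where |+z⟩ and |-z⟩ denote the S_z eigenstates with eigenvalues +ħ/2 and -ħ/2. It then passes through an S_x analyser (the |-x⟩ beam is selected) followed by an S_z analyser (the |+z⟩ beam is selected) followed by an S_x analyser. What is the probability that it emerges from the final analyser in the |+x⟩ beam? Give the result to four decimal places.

First analyser (S_x): P(|-x⟩) = |⟨-x|ψ⟩|² = 4/20.
After stage 1 the state is |-x⟩; P(|+z⟩) = |⟨+z|-x⟩|² = 1/2.
After stage 2 the state is |+z⟩; P(|+x⟩) = |⟨+x|+z⟩|² = 1/2.
Joint probability = 4/20 × 1/2 × 1/2 = 0.0500.

0.0500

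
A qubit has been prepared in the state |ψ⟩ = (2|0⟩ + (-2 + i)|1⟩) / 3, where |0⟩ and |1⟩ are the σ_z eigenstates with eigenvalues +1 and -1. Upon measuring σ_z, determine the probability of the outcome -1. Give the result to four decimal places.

0.5556

The -1 outcome corresponds to |1⟩. Its amplitude in |ψ⟩ is (-2 + i)/3.
P = |-2 + i|² / 9 = 5/9.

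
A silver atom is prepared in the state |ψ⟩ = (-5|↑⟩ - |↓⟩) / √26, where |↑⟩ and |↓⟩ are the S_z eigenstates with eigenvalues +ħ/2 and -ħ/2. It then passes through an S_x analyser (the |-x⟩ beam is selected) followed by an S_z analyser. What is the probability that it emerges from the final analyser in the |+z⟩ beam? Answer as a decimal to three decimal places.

First analyser (S_x): P(|-x⟩) = |⟨-x|ψ⟩|² = 16/52.
After stage 1 the state is |-x⟩; P(|+z⟩) = |⟨+z|-x⟩|² = 1/2.
Joint probability = 16/52 × 1/2 = 0.154.

0.154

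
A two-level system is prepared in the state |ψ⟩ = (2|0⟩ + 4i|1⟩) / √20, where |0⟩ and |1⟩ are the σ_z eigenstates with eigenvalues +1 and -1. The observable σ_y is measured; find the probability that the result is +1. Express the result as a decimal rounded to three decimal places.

|+y⟩ = (|0⟩ + i|1⟩)/√2, so ⟨+y|ψ⟩ = (6) / (√2·√20).
P = |6|² / 40 = 36/40.

0.900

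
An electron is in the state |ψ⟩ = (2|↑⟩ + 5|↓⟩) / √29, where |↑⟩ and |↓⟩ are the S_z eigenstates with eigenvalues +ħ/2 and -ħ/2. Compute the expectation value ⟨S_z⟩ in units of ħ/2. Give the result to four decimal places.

-0.7241

⟨σ_z⟩ = |a|² - |b|² divided by |a|²+|b|², with a, b the |↑⟩, |↓⟩ amplitudes.
= (4 - 25)/29 = -21/29.
⟨S_z⟩ = (ħ/2)·⟨σ_z⟩.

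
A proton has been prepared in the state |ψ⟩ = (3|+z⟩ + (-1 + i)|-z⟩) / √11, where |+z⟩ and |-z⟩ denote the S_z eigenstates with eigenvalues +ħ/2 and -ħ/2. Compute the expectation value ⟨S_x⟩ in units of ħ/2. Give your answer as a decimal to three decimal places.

-0.545

⟨σ_x⟩ = 2 Re(a* b)/(|a|²+|b|²) with a = 3, b = (-1 + i).
a* b = (-3 + 3i), so ⟨σ_x⟩ = -6/11.
⟨S_x⟩ = (ħ/2)·⟨σ_x⟩.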